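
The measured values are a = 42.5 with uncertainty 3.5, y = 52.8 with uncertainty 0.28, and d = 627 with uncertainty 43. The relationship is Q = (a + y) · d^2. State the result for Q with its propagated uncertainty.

Let u = a + y = 95.3. δu = √(δa² + δy²) = √(12.2 + 0.0784) = 3.51, so δu/u = 0.0368.
Q is then a monomial in u, d:
δQ/Q = √((δu/u)² + (2·δd/d)²) = √(0.00136 + 0.0188) = 0.142
Q = 3.75e+07, so δQ = 0.142 × 3.75e+07 = 5.32e+06.

(3.75 ± 0.532) × 10^7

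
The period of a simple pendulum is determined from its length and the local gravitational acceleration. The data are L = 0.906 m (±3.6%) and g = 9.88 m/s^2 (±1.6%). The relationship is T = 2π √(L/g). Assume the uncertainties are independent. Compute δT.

0.0375 s

Relative error in a monomial: (δT/T)² = Σ (nᵢ · δxᵢ/xᵢ)².
  (½·δL/L)² = (0.5×0.0360)² = 0.000324;  (−½·δg/g)² = (-0.5×0.0160)² = 6.4e-05
δT/T = √(0.000388) = 0.0197
T = 1.90 s, so δT = 0.0197 × 1.90 = 0.0375 s.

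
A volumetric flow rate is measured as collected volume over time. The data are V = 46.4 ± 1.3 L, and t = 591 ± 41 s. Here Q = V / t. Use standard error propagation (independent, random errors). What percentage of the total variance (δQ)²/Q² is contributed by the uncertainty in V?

14.0%

(δQ/Q)² = (1·δV/V)² + (-1·δt/t)²
  V term: (1×0.0280)² = 0.000785
  t term: (-1×0.0694)² = 0.00481
Total = 0.00560. Share from V = 0.000785/0.00560 = 0.140.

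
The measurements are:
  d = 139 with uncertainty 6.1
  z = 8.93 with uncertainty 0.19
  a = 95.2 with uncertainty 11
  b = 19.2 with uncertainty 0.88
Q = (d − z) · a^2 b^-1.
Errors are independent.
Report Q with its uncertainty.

61400 ± 14700

Let u = d − z = 130. δu = √(δd² + δz²) = √(37.2 + 0.0361) = 6.10, so δu/u = 0.0469.
Q is then a monomial in u, a, b:
δQ/Q = √((δu/u)² + (2·δa/a)² + (-1·δb/b)²) = √(0.00220 + 0.0534 + 0.00210) = 0.240
Q = 61400, so δQ = 0.240 × 61400 = 14700.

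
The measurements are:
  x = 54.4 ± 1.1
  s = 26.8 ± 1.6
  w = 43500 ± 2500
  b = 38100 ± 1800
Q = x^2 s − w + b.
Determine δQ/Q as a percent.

Let p = x^2·s = 79300. δp/p = √((2·δx/x)² + (1·δs/s)²) = √(0.00164 + 0.00356) = 0.0721, so δp = 5720.
Q = p − w + b: δQ = √(δp² + δw² + δb²) = √(3.27e+07 + 6.25e+06 + 3.24e+06) = 6500
Q = 73900, so δQ/Q = 6500/73900 = 0.0879.

8.79%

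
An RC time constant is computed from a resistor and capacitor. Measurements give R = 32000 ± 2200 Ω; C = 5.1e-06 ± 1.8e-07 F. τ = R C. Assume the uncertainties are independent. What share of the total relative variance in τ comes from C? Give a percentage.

(δτ/τ)² = (1·δR/R)² + (1·δC/C)²
  R term: (1×0.0688)² = 0.00473
  C term: (1×0.0353)² = 0.00125
Total = 0.00597. Share from C = 0.00125/0.00597 = 0.209.

20.9%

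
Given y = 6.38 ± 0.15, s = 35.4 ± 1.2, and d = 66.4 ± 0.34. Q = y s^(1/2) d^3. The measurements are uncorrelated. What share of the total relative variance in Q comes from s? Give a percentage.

26.7%

(δQ/Q)² = (1·δy/y)² + (½·δs/s)² + (3·δd/d)²
  y term: (1×0.0235)² = 0.000553
  s term: (0.5×0.0339)² = 0.000287
  d term: (3×0.00512)² = 0.000236
Total = 0.00108. Share from s = 0.000287/0.00108 = 0.267.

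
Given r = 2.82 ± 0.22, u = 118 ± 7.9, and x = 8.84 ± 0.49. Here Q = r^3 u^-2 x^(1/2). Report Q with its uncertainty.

0.00479 ± 0.00130

For a monomial Q ∝ r^3, u^-2, x^(1/2), fractional errors add in quadrature:
  (3·δr/r)² = (3×0.0780)² = 0.0548;  (-2·δu/u)² = (-2×0.0669)² = 0.0179;  (½·δx/x)² = (0.5×0.0554)² = 0.000768
δQ/Q = √(0.0735) = 0.271
Q = 0.00479, so δQ = 0.271 × 0.00479 = 0.00130.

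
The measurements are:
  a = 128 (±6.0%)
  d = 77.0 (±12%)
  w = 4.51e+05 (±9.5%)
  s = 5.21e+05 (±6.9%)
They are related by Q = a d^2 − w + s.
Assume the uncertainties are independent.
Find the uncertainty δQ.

Let p = a·d^2 = 7.59e+05. δp/p = √((1·δa/a)² + (2·δd/d)²) = √(0.00360 + 0.0576) = 0.247, so δp = 1.88e+05.
Q = p − w + s: δQ = √(δp² + δw² + δs²) = √(3.52e+10 + 1.84e+09 + 1.29e+09) = 1.96e+05

1.96e+05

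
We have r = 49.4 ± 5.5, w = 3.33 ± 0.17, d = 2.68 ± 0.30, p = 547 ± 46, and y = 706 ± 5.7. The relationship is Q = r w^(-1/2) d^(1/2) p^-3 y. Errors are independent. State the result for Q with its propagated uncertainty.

Each factor contributes (exponent × relative error)² to (δQ/Q)²:
  (1·δr/r)² = (1×0.111)² = 0.0124;  (−½·δw/w)² = (-0.5×0.0511)² = 0.000652;  (½·δd/d)² = (0.5×0.112)² = 0.00313;  (-3·δp/p)² = (-3×0.0841)² = 0.0636;  (1·δy/y)² = (1×0.00807)² = 6.52e-05
δQ/Q = √(0.0799) = 0.283
Q = 0.000191, so δQ = 0.283 × 0.000191 = 5.4e-05.

(1.91 ± 0.540) × 10^-4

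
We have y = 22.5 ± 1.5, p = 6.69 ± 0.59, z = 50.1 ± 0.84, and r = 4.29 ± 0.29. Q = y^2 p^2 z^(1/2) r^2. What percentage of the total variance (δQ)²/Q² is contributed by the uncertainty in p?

(δQ/Q)² = (2·δy/y)² + (2·δp/p)² + (½·δz/z)² + (2·δr/r)²
  y term: (2×0.0667)² = 0.0178
  p term: (2×0.0882)² = 0.0311
  z term: (0.5×0.0168)² = 7.03e-05
  r term: (2×0.0676)² = 0.0183
Total = 0.0672. Share from p = 0.0311/0.0672 = 0.463.

46.3%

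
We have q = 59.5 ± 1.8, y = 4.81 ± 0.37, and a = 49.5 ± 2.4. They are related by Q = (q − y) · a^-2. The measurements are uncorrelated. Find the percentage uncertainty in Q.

10.3%

Let u = q − y = 54.7. δu = √(δq² + δy²) = √(3.24 + 0.137) = 1.84, so δu/u = 0.0336.
Q is then a monomial in u, a:
δQ/Q = √((δu/u)² + (-2·δa/a)²) = √(0.00113 + 0.00940) = 0.103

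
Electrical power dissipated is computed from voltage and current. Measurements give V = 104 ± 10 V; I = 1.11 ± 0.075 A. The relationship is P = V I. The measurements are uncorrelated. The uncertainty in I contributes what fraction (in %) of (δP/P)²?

33.1%

(δP/P)² = (1·δV/V)² + (1·δI/I)²
  V term: (1×0.0962)² = 0.00925
  I term: (1×0.0676)² = 0.00457
Total = 0.0138. Share from I = 0.00457/0.0138 = 0.331.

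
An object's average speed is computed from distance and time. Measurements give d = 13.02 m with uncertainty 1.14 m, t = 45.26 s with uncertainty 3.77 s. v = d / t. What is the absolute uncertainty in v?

v is a product of powers, so relative uncertainties combine in quadrature:
  (1·δd/d)² = (1×0.0876)² = 0.00767;  (-1·δt/t)² = (-1×0.0833)² = 0.00694
δv/v = √(0.0146) = 0.121
v = 0.2877 m/s, so δv = 0.121 × 0.2877 = 0.0348 m/s.

0.0348 m/s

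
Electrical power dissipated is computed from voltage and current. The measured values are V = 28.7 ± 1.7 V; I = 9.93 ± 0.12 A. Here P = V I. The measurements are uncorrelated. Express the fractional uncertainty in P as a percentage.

Relative error in a monomial: (δP/P)² = Σ (nᵢ · δxᵢ/xᵢ)².
  (1·δV/V)² = (1×0.0592)² = 0.00351;  (1·δI/I)² = (1×0.0121)² = 0.000146
δP/P = √(0.00365) = 0.0605

6.05%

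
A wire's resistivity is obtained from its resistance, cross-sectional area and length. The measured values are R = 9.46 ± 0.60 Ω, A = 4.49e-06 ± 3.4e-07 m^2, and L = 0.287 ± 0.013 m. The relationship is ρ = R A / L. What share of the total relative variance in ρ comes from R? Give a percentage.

34.1%

(δρ/ρ)² = (1·δR/R)² + (1·δA/A)² + (-1·δL/L)²
  R term: (1×0.0634)² = 0.00402
  A term: (1×0.0757)² = 0.00573
  L term: (-1×0.0453)² = 0.00205
Total = 0.0118. Share from R = 0.00402/0.0118 = 0.341.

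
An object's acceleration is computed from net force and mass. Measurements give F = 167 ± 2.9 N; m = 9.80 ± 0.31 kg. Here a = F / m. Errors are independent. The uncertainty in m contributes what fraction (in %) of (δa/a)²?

(δa/a)² = (1·δF/F)² + (-1·δm/m)²
  F term: (1×0.0174)² = 0.000302
  m term: (-1×0.0316)² = 0.00100
Total = 0.00130. Share from m = 0.00100/0.00130 = 0.768.

76.8%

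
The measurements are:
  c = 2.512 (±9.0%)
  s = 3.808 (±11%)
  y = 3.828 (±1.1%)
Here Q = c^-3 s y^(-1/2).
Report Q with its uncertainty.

0.1228 ± 0.0358

Q is a product of powers, so relative uncertainties combine in quadrature:
  (-3·δc/c)² = (-3×0.0900)² = 0.0729;  (1·δs/s)² = (1×0.110)² = 0.0121;  (−½·δy/y)² = (-0.5×0.0110)² = 3.03e-05
δQ/Q = √(0.0850) = 0.292
Q = 0.1228, so δQ = 0.292 × 0.1228 = 0.0358.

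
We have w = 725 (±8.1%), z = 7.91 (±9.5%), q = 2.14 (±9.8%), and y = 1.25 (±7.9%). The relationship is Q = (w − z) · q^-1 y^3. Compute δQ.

176

Let u = w − z = 717. δu = √(δw² + δz²) = √(3450 + 0.565) = 58.7, so δu/u = 0.0819.
Q is then a monomial in u, q, y:
δQ/Q = √((δu/u)² + (-1·δq/q)² + (3·δy/y)²) = √(0.00671 + 0.00960 + 0.0562) = 0.269
Q = 654, so δQ = 0.269 × 654 = 176.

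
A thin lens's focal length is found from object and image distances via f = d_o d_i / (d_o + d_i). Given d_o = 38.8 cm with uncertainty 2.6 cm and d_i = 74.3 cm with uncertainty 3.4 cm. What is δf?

1.19 cm

∂f/∂d_o = (d_i/(d_o+d_i))² = 0.432;  ∂f/∂d_i = (d_o/(d_o+d_i))² = 0.118
δf = √((∂f/∂d_o · δd_o)² + (∂f/∂d_i · δd_i)²) = √(1.26 + 0.160) = 1.19 cm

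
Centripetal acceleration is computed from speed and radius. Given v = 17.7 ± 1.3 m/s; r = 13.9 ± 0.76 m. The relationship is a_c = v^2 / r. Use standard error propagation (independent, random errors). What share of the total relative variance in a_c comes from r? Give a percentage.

12.2%

(δa_c/a_c)² = (2·δv/v)² + (-1·δr/r)²
  v term: (2×0.0734)² = 0.0216
  r term: (-1×0.0547)² = 0.00299
Total = 0.0246. Share from r = 0.00299/0.0246 = 0.122.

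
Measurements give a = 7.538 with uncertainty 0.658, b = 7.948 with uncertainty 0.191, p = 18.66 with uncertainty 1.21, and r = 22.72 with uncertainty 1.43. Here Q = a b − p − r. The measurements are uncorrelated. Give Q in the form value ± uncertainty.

Let w = a·b = 59.91. δw/w = √((1·δa/a)² + (1·δb/b)²) = √(0.00762 + 0.000577) = 0.0905, so δw = 5.42.
Q = w − p − r: δQ = √(δw² + δp² + δr²) = √(29.4 + 1.46 + 2.04) = 5.74
Q = 18.53.

18.53 ± 5.74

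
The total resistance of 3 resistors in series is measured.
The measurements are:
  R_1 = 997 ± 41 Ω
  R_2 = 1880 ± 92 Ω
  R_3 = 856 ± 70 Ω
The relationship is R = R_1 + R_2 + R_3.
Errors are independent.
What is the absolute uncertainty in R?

123 Ω

R is a linear combination, so absolute uncertainties add in quadrature:
  (δR_1)² = 1680;  (δR_2)² = 8460;  (δR_3)² = 4900
δR = √(15000) = 123 Ω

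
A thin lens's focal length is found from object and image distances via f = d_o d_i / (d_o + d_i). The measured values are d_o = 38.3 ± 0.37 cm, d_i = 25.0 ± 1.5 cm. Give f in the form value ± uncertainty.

∂f/∂d_o = (d_i/(d_o+d_i))² = 0.156;  ∂f/∂d_i = (d_o/(d_o+d_i))² = 0.366
δf = √((∂f/∂d_o · δd_o)² + (∂f/∂d_i · δd_i)²) = √(0.00333 + 0.302) = 0.552 cm
f = 15.1 cm.

15.1 ± 0.552 cm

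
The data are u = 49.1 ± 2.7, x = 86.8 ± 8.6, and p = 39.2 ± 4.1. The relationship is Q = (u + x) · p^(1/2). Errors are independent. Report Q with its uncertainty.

851 ± 71.9

Let w = u + x = 136. δw = √(δu² + δx²) = √(7.29 + 74.0) = 9.01, so δw/w = 0.0663.
Q is then a monomial in w, p:
δQ/Q = √((δw/w)² + (½·δp/p)²) = √(0.00440 + 0.00273) = 0.0845
Q = 851, so δQ = 0.0845 × 851 = 71.9.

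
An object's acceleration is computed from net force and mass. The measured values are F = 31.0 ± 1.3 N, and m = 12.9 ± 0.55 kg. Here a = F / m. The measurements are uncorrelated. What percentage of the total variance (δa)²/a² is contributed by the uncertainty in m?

(δa/a)² = (1·δF/F)² + (-1·δm/m)²
  F term: (1×0.0419)² = 0.00176
  m term: (-1×0.0426)² = 0.00182
Total = 0.00358. Share from m = 0.00182/0.00358 = 0.508.

50.8%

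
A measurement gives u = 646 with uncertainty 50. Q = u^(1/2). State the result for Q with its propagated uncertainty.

25.4 ± 0.984

Each factor contributes (exponent × relative error)² to (δQ/Q)²:
  (½·δu/u)² = (0.5×0.0774)² = 0.00150
δQ/Q = √(0.00150) = 0.0387
Q = 25.4, so δQ = 0.0387 × 25.4 = 0.984.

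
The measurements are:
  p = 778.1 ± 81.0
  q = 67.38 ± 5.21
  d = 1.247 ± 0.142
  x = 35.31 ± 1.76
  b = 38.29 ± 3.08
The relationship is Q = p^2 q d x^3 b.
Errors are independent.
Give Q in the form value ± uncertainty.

(8.575 ± 2.59) × 10^13

For a monomial Q ∝ p^2, q, d, x^3, b, fractional errors add in quadrature:
  (2·δp/p)² = (2×0.104)² = 0.0433;  (1·δq/q)² = (1×0.0773)² = 0.00598;  (1·δd/d)² = (1×0.114)² = 0.0130;  (3·δx/x)² = (3×0.0498)² = 0.0224;  (1·δb/b)² = (1×0.0804)² = 0.00647
δQ/Q = √(0.0911) = 0.302
Q = 8.575e+13, so δQ = 0.302 × 8.575e+13 = 2.59e+13.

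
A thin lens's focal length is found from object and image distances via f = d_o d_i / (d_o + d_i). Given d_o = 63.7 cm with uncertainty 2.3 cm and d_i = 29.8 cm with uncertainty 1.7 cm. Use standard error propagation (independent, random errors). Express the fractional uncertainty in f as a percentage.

∂f/∂d_o = (d_i/(d_o+d_i))² = 0.102;  ∂f/∂d_i = (d_o/(d_o+d_i))² = 0.464
δf = √((∂f/∂d_o · δd_o)² + (∂f/∂d_i · δd_i)²) = √(0.0546 + 0.623) = 0.823 cm
f = 20.3 cm, so δf/f = 0.823/20.3 = 0.0405.

4.05%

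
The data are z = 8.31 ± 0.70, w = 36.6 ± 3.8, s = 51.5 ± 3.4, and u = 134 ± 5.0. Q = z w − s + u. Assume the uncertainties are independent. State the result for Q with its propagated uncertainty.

387 ± 41.1

Let p = z·w = 304. δp/p = √((1·δz/z)² + (1·δw/w)²) = √(0.00710 + 0.0108) = 0.134, so δp = 40.7.
Q = p − s + u: δQ = √(δp² + δs² + δu²) = √(1650 + 11.6 + 25.0) = 41.1
Q = 387.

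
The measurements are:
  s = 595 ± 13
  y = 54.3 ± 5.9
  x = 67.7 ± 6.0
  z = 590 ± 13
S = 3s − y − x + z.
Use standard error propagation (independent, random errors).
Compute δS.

42.0

Absolute uncertainties add in quadrature for a linear combination:
  (3·δs)² = 1520;  (δy)² = 34.8;  (δx)² = 36.0;  (δz)² = 169
δS = √(1760) = 42.0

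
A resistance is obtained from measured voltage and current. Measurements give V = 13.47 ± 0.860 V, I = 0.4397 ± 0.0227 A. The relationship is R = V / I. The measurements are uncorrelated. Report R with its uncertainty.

Relative error in a monomial: (δR/R)² = Σ (nᵢ · δxᵢ/xᵢ)².
  (1·δV/V)² = (1×0.0638)² = 0.00408;  (-1·δI/I)² = (-1×0.0516)² = 0.00267
δR/R = √(0.00674) = 0.0821
R = 30.63 Ω, so δR = 0.0821 × 30.63 = 2.52 Ω.

30.63 ± 2.52 Ω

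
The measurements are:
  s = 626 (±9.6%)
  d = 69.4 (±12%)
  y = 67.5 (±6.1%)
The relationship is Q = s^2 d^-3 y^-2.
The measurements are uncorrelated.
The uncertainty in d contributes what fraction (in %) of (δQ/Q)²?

(δQ/Q)² = (2·δs/s)² + (-3·δd/d)² + (-2·δy/y)²
  s term: (2×0.0960)² = 0.0369
  d term: (-3×0.120)² = 0.130
  y term: (-2×0.0610)² = 0.0149
Total = 0.181. Share from d = 0.130/0.181 = 0.715.

71.5%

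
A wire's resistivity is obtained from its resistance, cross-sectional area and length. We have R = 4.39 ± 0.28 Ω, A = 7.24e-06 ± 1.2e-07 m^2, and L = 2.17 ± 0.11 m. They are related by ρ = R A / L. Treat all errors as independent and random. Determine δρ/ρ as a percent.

8.31%

ρ is a product of powers, so relative uncertainties combine in quadrature:
  (1·δR/R)² = (1×0.0638)² = 0.00407;  (1·δA/A)² = (1×0.0166)² = 0.000275;  (-1·δL/L)² = (-1×0.0507)² = 0.00257
δρ/ρ = √(0.00691) = 0.0831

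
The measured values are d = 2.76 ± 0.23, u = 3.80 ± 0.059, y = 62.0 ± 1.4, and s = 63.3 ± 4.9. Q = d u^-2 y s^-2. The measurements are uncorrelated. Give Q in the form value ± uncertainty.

0.00296 ± 0.000532

Since Q is a product/quotient, work with relative uncertainties:
  (1·δd/d)² = (1×0.0833)² = 0.00694;  (-2·δu/u)² = (-2×0.0155)² = 0.000964;  (1·δy/y)² = (1×0.0226)² = 0.000510;  (-2·δs/s)² = (-2×0.0774)² = 0.0240
δQ/Q = √(0.0324) = 0.180
Q = 0.00296, so δQ = 0.180 × 0.00296 = 0.000532.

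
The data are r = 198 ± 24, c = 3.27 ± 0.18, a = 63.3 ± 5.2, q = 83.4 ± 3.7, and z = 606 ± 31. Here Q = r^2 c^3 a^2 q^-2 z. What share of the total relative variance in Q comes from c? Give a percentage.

22.1%

(δQ/Q)² = (2·δr/r)² + (3·δc/c)² + (2·δa/a)² + (-2·δq/q)² + (1·δz/z)²
  r term: (2×0.121)² = 0.0588
  c term: (3×0.0550)² = 0.0273
  a term: (2×0.0821)² = 0.0270
  q term: (-2×0.0444)² = 0.00787
  z term: (1×0.0512)² = 0.00262
Total = 0.124. Share from c = 0.0273/0.124 = 0.221.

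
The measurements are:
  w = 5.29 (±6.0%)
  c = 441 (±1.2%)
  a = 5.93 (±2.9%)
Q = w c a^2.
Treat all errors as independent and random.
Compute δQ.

6920

Since Q is a product/quotient, work with relative uncertainties:
  (1·δw/w)² = (1×0.0600)² = 0.00360;  (1·δc/c)² = (1×0.0120)² = 0.000144;  (2·δa/a)² = (2×0.0290)² = 0.00336
δQ/Q = √(0.00711) = 0.0843
Q = 82000, so δQ = 0.0843 × 82000 = 6920.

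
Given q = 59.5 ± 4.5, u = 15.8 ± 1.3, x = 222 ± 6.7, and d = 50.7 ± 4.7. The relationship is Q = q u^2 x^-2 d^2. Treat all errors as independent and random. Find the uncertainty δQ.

206

Since Q is a product/quotient, work with relative uncertainties:
  (1·δq/q)² = (1×0.0756)² = 0.00572;  (2·δu/u)² = (2×0.0823)² = 0.0271;  (-2·δx/x)² = (-2×0.0302)² = 0.00364;  (2·δd/d)² = (2×0.0927)² = 0.0344
δQ/Q = √(0.0708) = 0.266
Q = 775, so δQ = 0.266 × 775 = 206.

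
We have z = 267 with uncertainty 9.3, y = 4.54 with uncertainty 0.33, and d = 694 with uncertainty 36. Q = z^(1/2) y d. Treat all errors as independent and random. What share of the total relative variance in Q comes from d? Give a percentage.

(δQ/Q)² = (½·δz/z)² + (1·δy/y)² + (1·δd/d)²
  z term: (0.5×0.0348)² = 0.000303
  y term: (1×0.0727)² = 0.00528
  d term: (1×0.0519)² = 0.00269
Total = 0.00828. Share from d = 0.00269/0.00828 = 0.325.

32.5%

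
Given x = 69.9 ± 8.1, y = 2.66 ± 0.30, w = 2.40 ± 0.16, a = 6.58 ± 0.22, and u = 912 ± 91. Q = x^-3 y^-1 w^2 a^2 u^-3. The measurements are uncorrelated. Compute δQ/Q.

Q is a product of powers, so relative uncertainties combine in quadrature:
  (-3·δx/x)² = (-3×0.116)² = 0.121;  (-1·δy/y)² = (-1×0.113)² = 0.0127;  (2·δw/w)² = (2×0.0667)² = 0.0178;  (2·δa/a)² = (2×0.0334)² = 0.00447;  (-3·δu/u)² = (-3×0.0998)² = 0.0896
δQ/Q = √(0.245) = 0.495

0.495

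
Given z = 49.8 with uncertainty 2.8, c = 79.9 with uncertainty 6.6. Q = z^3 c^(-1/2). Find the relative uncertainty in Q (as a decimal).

0.174

Since Q is a product/quotient, work with relative uncertainties:
  (3·δz/z)² = (3×0.0562)² = 0.0285;  (−½·δc/c)² = (-0.5×0.0826)² = 0.00171
δQ/Q = √(0.0302) = 0.174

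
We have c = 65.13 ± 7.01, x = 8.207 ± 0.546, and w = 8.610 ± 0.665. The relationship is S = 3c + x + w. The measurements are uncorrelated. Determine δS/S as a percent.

9.92%

S is a linear combination, so absolute uncertainties add in quadrature:
  (3·δc)² = 442;  (δx)² = 0.298;  (δw)² = 0.442
δS = √(443) = 21.0
S = 212.2, so δS/S = 21.0/212.2 = 0.0992.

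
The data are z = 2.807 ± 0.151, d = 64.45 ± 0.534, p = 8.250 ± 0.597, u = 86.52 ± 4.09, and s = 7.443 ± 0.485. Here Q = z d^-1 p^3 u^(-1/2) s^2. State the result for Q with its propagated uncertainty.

145.7 ± 37.9

For a monomial Q ∝ z, d^-1, p^3, u^(-1/2), s^2, fractional errors add in quadrature:
  (1·δz/z)² = (1×0.0538)² = 0.00289;  (-1·δd/d)² = (-1×0.00829)² = 6.86e-05;  (3·δp/p)² = (3×0.0724)² = 0.0471;  (−½·δu/u)² = (-0.5×0.0473)² = 0.000559;  (2·δs/s)² = (2×0.0652)² = 0.0170
δQ/Q = √(0.0676) = 0.260
Q = 145.7, so δQ = 0.260 × 145.7 = 37.9.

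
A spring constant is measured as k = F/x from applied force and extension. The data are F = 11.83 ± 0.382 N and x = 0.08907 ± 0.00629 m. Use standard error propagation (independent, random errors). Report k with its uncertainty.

k is a product of powers, so relative uncertainties combine in quadrature:
  (1·δF/F)² = (1×0.0323)² = 0.00104;  (-1·δx/x)² = (-1×0.0706)² = 0.00499
δk/k = √(0.00603) = 0.0777
k = 132.8 N/m, so δk = 0.0777 × 132.8 = 10.3 N/m.

132.8 ± 10.3 N/m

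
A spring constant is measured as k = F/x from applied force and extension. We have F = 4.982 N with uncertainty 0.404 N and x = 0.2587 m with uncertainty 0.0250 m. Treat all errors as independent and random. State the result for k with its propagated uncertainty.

19.26 ± 2.43 N/m

Each factor contributes (exponent × relative error)² to (δk/k)²:
  (1·δF/F)² = (1×0.0811)² = 0.00658;  (-1·δx/x)² = (-1×0.0966)² = 0.00934
δk/k = √(0.0159) = 0.126
k = 19.26 N/m, so δk = 0.126 × 19.26 = 2.43 N/m.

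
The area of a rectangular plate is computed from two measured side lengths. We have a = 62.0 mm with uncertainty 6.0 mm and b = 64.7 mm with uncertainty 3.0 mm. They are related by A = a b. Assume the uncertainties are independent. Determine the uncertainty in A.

Relative error in a monomial: (δA/A)² = Σ (nᵢ · δxᵢ/xᵢ)².
  (1·δa/a)² = (1×0.0968)² = 0.00937;  (1·δb/b)² = (1×0.0464)² = 0.00215
δA/A = √(0.0115) = 0.107
A = 4010 mm^2, so δA = 0.107 × 4010 = 430 mm^2.

430 mm^2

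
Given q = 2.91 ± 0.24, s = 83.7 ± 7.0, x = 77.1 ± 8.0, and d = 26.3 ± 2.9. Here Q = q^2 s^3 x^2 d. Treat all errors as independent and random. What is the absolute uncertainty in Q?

Relative error in a monomial: (δQ/Q)² = Σ (nᵢ · δxᵢ/xᵢ)².
  (2·δq/q)² = (2×0.0825)² = 0.0272;  (3·δs/s)² = (3×0.0836)² = 0.0629;  (2·δx/x)² = (2×0.104)² = 0.0431;  (1·δd/d)² = (1×0.110)² = 0.0122
δQ/Q = √(0.145) = 0.381
Q = 7.76e+11, so δQ = 0.381 × 7.76e+11 = 2.96e+11.

2.96e+11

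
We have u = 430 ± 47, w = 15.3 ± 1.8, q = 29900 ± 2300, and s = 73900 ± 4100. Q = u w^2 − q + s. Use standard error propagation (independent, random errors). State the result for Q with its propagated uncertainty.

Let p = u·w^2 = 1.01e+05. δp/p = √((1·δu/u)² + (2·δw/w)²) = √(0.0119 + 0.0554) = 0.259, so δp = 26100.
Q = p − q + s: δQ = √(δp² + δq² + δs²) = √(6.82e+08 + 5.29e+06 + 1.68e+07) = 26500
Q = 1.45e+05.

(1.45 ± 0.265) × 10^5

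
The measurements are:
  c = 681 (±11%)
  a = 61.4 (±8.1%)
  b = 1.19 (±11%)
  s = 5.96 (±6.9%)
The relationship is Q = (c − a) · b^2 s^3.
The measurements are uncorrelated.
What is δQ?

Let u = c − a = 620. δu = √(δc² + δa²) = √(5610 + 24.7) = 75.1, so δu/u = 0.121.
Q is then a monomial in u, b, s:
δQ/Q = √((δu/u)² + (2·δb/b)² + (3·δs/s)²) = √(0.0147 + 0.0484 + 0.0428) = 0.325
Q = 1.86e+05, so δQ = 0.325 × 1.86e+05 = 60500.

60500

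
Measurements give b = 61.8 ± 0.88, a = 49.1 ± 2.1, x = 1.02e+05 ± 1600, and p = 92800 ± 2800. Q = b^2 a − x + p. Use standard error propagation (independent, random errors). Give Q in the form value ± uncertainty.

(1.78 ± 0.102) × 10^5

Let w = b^2·a = 1.88e+05. δw/w = √((2·δb/b)² + (1·δa/a)²) = √(0.000811 + 0.00183) = 0.0514, so δw = 9640.
Q = w − x + p: δQ = √(δw² + δx² + δp²) = √(9.28e+07 + 2.56e+06 + 7.84e+06) = 10200
Q = 1.78e+05.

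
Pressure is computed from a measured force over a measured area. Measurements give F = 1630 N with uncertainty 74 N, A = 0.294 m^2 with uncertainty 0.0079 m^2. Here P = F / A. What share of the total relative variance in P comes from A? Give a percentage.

25.9%

(δP/P)² = (1·δF/F)² + (-1·δA/A)²
  F term: (1×0.0454)² = 0.00206
  A term: (-1×0.0269)² = 0.000722
Total = 0.00278. Share from A = 0.000722/0.00278 = 0.259.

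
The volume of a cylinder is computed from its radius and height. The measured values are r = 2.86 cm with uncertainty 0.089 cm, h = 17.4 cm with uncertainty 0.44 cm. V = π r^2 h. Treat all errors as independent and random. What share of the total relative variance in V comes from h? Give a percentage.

14.2%

(δV/V)² = (2·δr/r)² + (1·δh/h)²
  r term: (2×0.0311)² = 0.00387
  h term: (1×0.0253)² = 0.000639
Total = 0.00451. Share from h = 0.000639/0.00451 = 0.142.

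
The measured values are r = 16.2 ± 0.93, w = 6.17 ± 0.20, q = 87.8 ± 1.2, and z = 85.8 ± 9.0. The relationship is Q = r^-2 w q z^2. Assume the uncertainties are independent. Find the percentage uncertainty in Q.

24.2%

Products/powers → add relative errors in quadrature, weighted by exponent:
  (-2·δr/r)² = (-2×0.0574)² = 0.0132;  (1·δw/w)² = (1×0.0324)² = 0.00105;  (1·δq/q)² = (1×0.0137)² = 0.000187;  (2·δz/z)² = (2×0.105)² = 0.0440
δQ/Q = √(0.0584) = 0.242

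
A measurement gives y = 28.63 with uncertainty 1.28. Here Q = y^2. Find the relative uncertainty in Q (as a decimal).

0.0894

Relative error in a monomial: (δQ/Q)² = Σ (nᵢ · δxᵢ/xᵢ)².
  (2·δy/y)² = (2×0.0447)² = 0.00800
δQ/Q = √(0.00800) = 0.0894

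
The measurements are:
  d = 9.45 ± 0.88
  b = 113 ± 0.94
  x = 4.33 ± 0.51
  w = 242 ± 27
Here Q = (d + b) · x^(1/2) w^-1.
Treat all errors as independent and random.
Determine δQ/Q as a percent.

Let u = d + b = 122. δu = √(δd² + δb²) = √(0.774 + 0.884) = 1.29, so δu/u = 0.0105.
Q is then a monomial in u, x, w:
δQ/Q = √((δu/u)² + (½·δx/x)² + (-1·δw/w)²) = √(0.000111 + 0.00347 + 0.0124) = 0.127

12.7%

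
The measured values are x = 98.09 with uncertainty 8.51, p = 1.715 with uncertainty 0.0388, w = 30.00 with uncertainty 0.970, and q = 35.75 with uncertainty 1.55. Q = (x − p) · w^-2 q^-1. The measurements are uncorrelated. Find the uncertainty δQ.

Let u = x − p = 96.38. δu = √(δx² + δp²) = √(72.4 + 0.00151) = 8.51, so δu/u = 0.0883.
Q is then a monomial in u, w, q:
δQ/Q = √((δu/u)² + (-2·δw/w)² + (-1·δq/q)²) = √(0.00780 + 0.00418 + 0.00188) = 0.118
Q = 0.002995, so δQ = 0.118 × 0.002995 = 0.000353.

0.000353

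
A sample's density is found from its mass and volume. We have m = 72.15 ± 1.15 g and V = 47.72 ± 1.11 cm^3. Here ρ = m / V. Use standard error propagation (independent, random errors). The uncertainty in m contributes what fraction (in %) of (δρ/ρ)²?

32.0%

(δρ/ρ)² = (1·δm/m)² + (-1·δV/V)²
  m term: (1×0.0159)² = 0.000254
  V term: (-1×0.0233)² = 0.000541
Total = 0.000795. Share from m = 0.000254/0.000795 = 0.320.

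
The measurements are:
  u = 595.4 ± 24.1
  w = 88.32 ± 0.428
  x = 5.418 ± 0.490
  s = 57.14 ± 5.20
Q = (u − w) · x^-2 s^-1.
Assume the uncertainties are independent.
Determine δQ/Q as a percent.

20.8%

Let h = u − w = 507.1. δh = √(δu² + δw²) = √(581 + 0.183) = 24.1, so δh/h = 0.0475.
Q is then a monomial in h, x, s:
δQ/Q = √((δh/h)² + (-2·δx/x)² + (-1·δs/s)²) = √(0.00226 + 0.0327 + 0.00828) = 0.208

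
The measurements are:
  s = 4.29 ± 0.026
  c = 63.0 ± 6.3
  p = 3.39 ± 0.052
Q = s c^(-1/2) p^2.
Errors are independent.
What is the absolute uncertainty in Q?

For a monomial Q ∝ s, c^(-1/2), p^2, fractional errors add in quadrature:
  (1·δs/s)² = (1×0.00606)² = 3.67e-05;  (−½·δc/c)² = (-0.5×0.100)² = 0.00250;  (2·δp/p)² = (2×0.0153)² = 0.000941
δQ/Q = √(0.00348) = 0.0590
Q = 6.21, so δQ = 0.0590 × 6.21 = 0.366.

0.366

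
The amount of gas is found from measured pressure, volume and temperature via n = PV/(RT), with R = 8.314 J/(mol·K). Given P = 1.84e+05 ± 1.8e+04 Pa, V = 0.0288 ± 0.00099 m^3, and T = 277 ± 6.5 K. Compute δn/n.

Products/powers → add relative errors in quadrature, weighted by exponent:
  (1·δP/P)² = (1×0.0978)² = 0.00957;  (1·δV/V)² = (1×0.0344)² = 0.00118;  (-1·δT/T)² = (-1×0.0235)² = 0.000551
δn/n = √(0.0113) = 0.106

0.106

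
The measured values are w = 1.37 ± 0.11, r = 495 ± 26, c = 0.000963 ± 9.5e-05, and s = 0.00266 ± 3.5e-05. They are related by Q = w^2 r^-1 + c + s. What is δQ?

Let p = w^2·r^-1 = 0.00379. δp/p = √((2·δw/w)² + (-1·δr/r)²) = √(0.0258 + 0.00276) = 0.169, so δp = 0.000641.
Q = p + c + s: δQ = √(δp² + δc² + δs²) = √(4.1e-07 + 9.03e-09 + 1.22e-09) = 0.000649

0.000649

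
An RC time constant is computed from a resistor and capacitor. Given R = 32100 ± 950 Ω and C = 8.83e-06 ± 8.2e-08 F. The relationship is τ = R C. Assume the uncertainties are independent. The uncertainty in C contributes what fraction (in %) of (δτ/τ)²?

8.96%

(δτ/τ)² = (1·δR/R)² + (1·δC/C)²
  R term: (1×0.0296)² = 0.000876
  C term: (1×0.00929)² = 8.62e-05
Total = 0.000962. Share from C = 8.62e-05/0.000962 = 0.0896.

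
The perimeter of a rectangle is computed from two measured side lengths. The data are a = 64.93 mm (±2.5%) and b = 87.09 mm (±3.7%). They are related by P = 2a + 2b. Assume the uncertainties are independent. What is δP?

For a sum/difference, combine absolute errors in quadrature:
  (2·δa)² = 10.5;  (2·δb)² = 41.5
δP = √(52.1) = 7.22 mm

7.22 mm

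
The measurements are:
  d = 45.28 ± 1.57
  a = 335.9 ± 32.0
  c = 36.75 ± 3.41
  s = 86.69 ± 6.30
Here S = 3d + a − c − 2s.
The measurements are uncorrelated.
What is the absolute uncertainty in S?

Each term contributes (cᵢ δxᵢ)² to (δS)²:
  (3·δd)² = 22.2;  (δa)² = 1020;  (δc)² = 11.6;  (2·δs)² = 159
δS = √(1220) = 34.9

34.9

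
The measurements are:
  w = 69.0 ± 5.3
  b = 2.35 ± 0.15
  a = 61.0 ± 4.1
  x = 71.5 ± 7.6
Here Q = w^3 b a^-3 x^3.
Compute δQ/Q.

0.447

Since Q is a product/quotient, work with relative uncertainties:
  (3·δw/w)² = (3×0.0768)² = 0.0531;  (1·δb/b)² = (1×0.0638)² = 0.00407;  (-3·δa/a)² = (-3×0.0672)² = 0.0407;  (3·δx/x)² = (3×0.106)² = 0.102
δQ/Q = √(0.200) = 0.447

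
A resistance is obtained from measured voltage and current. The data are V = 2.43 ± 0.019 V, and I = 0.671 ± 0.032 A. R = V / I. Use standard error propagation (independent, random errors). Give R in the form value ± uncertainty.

Relative error in a monomial: (δR/R)² = Σ (nᵢ · δxᵢ/xᵢ)².
  (1·δV/V)² = (1×0.00782)² = 6.11e-05;  (-1·δI/I)² = (-1×0.0477)² = 0.00227
δR/R = √(0.00234) = 0.0483
R = 3.62 Ω, so δR = 0.0483 × 3.62 = 0.175 Ω.

3.62 ± 0.175 Ω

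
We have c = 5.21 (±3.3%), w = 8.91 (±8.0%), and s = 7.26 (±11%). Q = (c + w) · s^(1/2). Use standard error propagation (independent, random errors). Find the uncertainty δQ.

2.88

Let u = c + w = 14.1. δu = √(δc² + δw²) = √(0.0296 + 0.508) = 0.733, so δu/u = 0.0519.
Q is then a monomial in u, s:
δQ/Q = √((δu/u)² + (½·δs/s)²) = √(0.00270 + 0.00302) = 0.0756
Q = 38.0, so δQ = 0.0756 × 38.0 = 2.88.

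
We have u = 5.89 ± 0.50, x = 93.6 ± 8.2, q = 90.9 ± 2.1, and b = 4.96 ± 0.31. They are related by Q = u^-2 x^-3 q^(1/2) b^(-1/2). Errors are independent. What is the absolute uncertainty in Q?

Products/powers → add relative errors in quadrature, weighted by exponent:
  (-2·δu/u)² = (-2×0.0849)² = 0.0288;  (-3·δx/x)² = (-3×0.0876)² = 0.0691;  (½·δq/q)² = (0.5×0.0231)² = 0.000133;  (−½·δb/b)² = (-0.5×0.0625)² = 0.000977
δQ/Q = √(0.0990) = 0.315
Q = 1.5e-07, so δQ = 0.315 × 1.5e-07 = 4.74e-08.

4.74e-08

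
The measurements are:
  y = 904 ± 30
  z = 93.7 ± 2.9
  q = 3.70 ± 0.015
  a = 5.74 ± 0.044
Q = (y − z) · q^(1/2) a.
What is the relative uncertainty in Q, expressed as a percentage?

3.80%

Let u = y − z = 810. δu = √(δy² + δz²) = √(900 + 8.41) = 30.1, so δu/u = 0.0372.
Q is then a monomial in u, q, a:
δQ/Q = √((δu/u)² + (½·δq/q)² + (1·δa/a)²) = √(0.00138 + 4.11e-06 + 5.88e-05) = 0.0380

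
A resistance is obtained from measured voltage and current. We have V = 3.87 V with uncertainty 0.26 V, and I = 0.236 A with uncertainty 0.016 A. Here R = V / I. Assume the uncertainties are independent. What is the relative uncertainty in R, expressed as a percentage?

Each factor contributes (exponent × relative error)² to (δR/R)²:
  (1·δV/V)² = (1×0.0672)² = 0.00451;  (-1·δI/I)² = (-1×0.0678)² = 0.00460
δR/R = √(0.00911) = 0.0954

9.54%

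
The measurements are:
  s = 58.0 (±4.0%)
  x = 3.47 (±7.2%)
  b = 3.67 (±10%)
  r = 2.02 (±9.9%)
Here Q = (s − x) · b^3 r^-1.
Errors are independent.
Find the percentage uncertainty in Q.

31.9%

Let u = s − x = 54.5. δu = √(δs² + δx²) = √(5.38 + 0.0624) = 2.33, so δu/u = 0.0428.
Q is then a monomial in u, b, r:
δQ/Q = √((δu/u)² + (3·δb/b)² + (-1·δr/r)²) = √(0.00183 + 0.0900 + 0.00980) = 0.319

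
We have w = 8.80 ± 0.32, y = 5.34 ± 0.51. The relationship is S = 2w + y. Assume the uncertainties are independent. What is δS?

0.818

Each term contributes (cᵢ δxᵢ)² to (δS)²:
  (2·δw)² = 0.410;  (δy)² = 0.260
δS = √(0.670) = 0.818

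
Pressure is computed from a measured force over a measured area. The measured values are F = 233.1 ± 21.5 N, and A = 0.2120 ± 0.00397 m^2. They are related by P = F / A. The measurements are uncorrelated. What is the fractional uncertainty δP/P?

For a monomial P ∝ F, A^-1, fractional errors add in quadrature:
  (1·δF/F)² = (1×0.0922)² = 0.00851;  (-1·δA/A)² = (-1×0.0187)² = 0.000351
δP/P = √(0.00886) = 0.0941

0.0941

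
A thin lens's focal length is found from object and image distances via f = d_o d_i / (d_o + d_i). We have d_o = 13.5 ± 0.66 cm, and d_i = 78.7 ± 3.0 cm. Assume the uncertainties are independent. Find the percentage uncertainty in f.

∂f/∂d_o = (d_i/(d_o+d_i))² = 0.729;  ∂f/∂d_i = (d_o/(d_o+d_i))² = 0.0214
δf = √((∂f/∂d_o · δd_o)² + (∂f/∂d_i · δd_i)²) = √(0.231 + 0.00414) = 0.485 cm
f = 11.5 cm, so δf/f = 0.485/11.5 = 0.0421.

4.21%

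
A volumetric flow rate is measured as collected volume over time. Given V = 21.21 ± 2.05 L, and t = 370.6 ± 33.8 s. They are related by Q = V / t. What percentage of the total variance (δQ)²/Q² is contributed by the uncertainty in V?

(δQ/Q)² = (1·δV/V)² + (-1·δt/t)²
  V term: (1×0.0967)² = 0.00934
  t term: (-1×0.0912)² = 0.00832
Total = 0.0177. Share from V = 0.00934/0.0177 = 0.529.

52.9%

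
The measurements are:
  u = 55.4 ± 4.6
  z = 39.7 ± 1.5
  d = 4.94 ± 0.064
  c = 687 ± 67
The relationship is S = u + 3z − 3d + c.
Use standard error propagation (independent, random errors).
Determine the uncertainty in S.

67.3

S is a linear combination, so absolute uncertainties add in quadrature:
  (δu)² = 21.2;  (3·δz)² = 20.2;  (3·δd)² = 0.0369;  (δc)² = 4490
δS = √(4530) = 67.3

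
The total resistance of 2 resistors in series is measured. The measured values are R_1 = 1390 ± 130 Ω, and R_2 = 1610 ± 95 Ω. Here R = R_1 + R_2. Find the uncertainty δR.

Each term contributes (cᵢ δxᵢ)² to (δR)²:
  (δR_1)² = 16900;  (δR_2)² = 9020
δR = √(25900) = 161 Ω

161 Ω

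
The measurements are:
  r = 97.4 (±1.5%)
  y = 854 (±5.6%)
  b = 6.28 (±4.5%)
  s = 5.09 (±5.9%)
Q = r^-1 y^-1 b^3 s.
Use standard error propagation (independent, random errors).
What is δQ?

Relative error in a monomial: (δQ/Q)² = Σ (nᵢ · δxᵢ/xᵢ)².
  (-1·δr/r)² = (-1×0.0150)² = 0.000225;  (-1·δy/y)² = (-1×0.0560)² = 0.00314;  (3·δb/b)² = (3×0.0450)² = 0.0182;  (1·δs/s)² = (1×0.0590)² = 0.00348
δQ/Q = √(0.0251) = 0.158
Q = 0.0152, so δQ = 0.158 × 0.0152 = 0.00240.

0.00240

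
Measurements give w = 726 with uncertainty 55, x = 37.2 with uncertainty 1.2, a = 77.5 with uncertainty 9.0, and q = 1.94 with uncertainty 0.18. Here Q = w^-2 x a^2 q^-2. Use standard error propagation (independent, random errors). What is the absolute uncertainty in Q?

0.0378

Q is a product of powers, so relative uncertainties combine in quadrature:
  (-2·δw/w)² = (-2×0.0758)² = 0.0230;  (1·δx/x)² = (1×0.0323)² = 0.00104;  (2·δa/a)² = (2×0.116)² = 0.0539;  (-2·δq/q)² = (-2×0.0928)² = 0.0344
δQ/Q = √(0.112) = 0.335
Q = 0.113, so δQ = 0.335 × 0.113 = 0.0378.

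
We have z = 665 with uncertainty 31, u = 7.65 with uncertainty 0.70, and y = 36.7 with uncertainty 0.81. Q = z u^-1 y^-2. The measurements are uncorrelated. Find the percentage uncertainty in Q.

11.2%

Relative error in a monomial: (δQ/Q)² = Σ (nᵢ · δxᵢ/xᵢ)².
  (1·δz/z)² = (1×0.0466)² = 0.00217;  (-1·δu/u)² = (-1×0.0915)² = 0.00837;  (-2·δy/y)² = (-2×0.0221)² = 0.00195
δQ/Q = √(0.0125) = 0.112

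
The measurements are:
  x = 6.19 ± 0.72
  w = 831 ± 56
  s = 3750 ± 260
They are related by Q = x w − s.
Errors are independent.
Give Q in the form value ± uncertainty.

Let p = x·w = 5140. δp/p = √((1·δx/x)² + (1·δw/w)²) = √(0.0135 + 0.00454) = 0.134, so δp = 691.
Q = p − s: δQ = √(δp² + δs²) = √(4.78e+05 + 67600) = 739
Q = 1390.

1390 ± 739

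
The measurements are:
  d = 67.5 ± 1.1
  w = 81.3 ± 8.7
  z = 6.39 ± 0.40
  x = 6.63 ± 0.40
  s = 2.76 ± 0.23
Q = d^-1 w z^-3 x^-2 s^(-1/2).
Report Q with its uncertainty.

Since Q is a product/quotient, work with relative uncertainties:
  (-1·δd/d)² = (-1×0.0163)² = 0.000266;  (1·δw/w)² = (1×0.107)² = 0.0115;  (-3·δz/z)² = (-3×0.0626)² = 0.0353;  (-2·δx/x)² = (-2×0.0603)² = 0.0146;  (−½·δs/s)² = (-0.5×0.0833)² = 0.00174
δQ/Q = √(0.0633) = 0.252
Q = 6.32e-05, so δQ = 0.252 × 6.32e-05 = 1.59e-05.

(6.32 ± 1.59) × 10^-5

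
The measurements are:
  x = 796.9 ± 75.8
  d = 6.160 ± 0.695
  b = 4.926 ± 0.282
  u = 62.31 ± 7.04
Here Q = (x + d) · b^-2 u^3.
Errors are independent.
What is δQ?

2.96e+06

Let w = x + d = 803.1. δw = √(δx² + δd²) = √(5750 + 0.483) = 75.8, so δw/w = 0.0944.
Q is then a monomial in w, b, u:
δQ/Q = √((δw/w)² + (-2·δb/b)² + (3·δu/u)²) = √(0.00891 + 0.0131 + 0.115) = 0.370
Q = 8.006e+06, so δQ = 0.370 × 8.006e+06 = 2.96e+06.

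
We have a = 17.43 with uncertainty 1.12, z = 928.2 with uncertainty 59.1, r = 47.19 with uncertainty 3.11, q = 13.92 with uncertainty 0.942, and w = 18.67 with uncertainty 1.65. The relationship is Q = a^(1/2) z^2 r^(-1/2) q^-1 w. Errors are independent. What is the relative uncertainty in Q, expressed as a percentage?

17.5%

Since Q is a product/quotient, work with relative uncertainties:
  (½·δa/a)² = (0.5×0.0643)² = 0.00103;  (2·δz/z)² = (2×0.0637)² = 0.0162;  (−½·δr/r)² = (-0.5×0.0659)² = 0.00109;  (-1·δq/q)² = (-1×0.0677)² = 0.00458;  (1·δw/w)² = (1×0.0884)² = 0.00781
δQ/Q = √(0.0307) = 0.175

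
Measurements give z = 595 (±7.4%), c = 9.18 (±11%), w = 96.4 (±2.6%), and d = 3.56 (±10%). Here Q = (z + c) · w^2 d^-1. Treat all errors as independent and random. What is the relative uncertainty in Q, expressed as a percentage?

Let u = z + c = 604. δu = √(δz² + δc²) = √(1940 + 1.02) = 44.0, so δu/u = 0.0729.
Q is then a monomial in u, w, d:
δQ/Q = √((δu/u)² + (2·δw/w)² + (-1·δd/d)²) = √(0.00531 + 0.00270 + 0.0100) = 0.134

13.4%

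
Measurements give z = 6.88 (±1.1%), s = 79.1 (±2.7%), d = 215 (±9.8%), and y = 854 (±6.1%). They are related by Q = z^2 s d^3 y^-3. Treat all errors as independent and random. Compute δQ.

Each factor contributes (exponent × relative error)² to (δQ/Q)²:
  (2·δz/z)² = (2×0.0110)² = 0.000484;  (1·δs/s)² = (1×0.0270)² = 0.000729;  (3·δd/d)² = (3×0.0980)² = 0.0864;  (-3·δy/y)² = (-3×0.0610)² = 0.0335
δQ/Q = √(0.121) = 0.348
Q = 59.7, so δQ = 0.348 × 59.7 = 20.8.

20.8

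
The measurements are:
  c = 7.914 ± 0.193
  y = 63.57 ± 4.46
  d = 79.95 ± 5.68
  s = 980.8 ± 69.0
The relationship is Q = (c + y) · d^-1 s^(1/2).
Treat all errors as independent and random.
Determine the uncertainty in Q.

Let u = c + y = 71.48. δu = √(δc² + δy²) = √(0.0372 + 19.9) = 4.46, so δu/u = 0.0624.
Q is then a monomial in u, d, s:
δQ/Q = √((δu/u)² + (-1·δd/d)² + (½·δs/s)²) = √(0.00390 + 0.00505 + 0.00124) = 0.101
Q = 28.00, so δQ = 0.101 × 28.00 = 2.83.

2.83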